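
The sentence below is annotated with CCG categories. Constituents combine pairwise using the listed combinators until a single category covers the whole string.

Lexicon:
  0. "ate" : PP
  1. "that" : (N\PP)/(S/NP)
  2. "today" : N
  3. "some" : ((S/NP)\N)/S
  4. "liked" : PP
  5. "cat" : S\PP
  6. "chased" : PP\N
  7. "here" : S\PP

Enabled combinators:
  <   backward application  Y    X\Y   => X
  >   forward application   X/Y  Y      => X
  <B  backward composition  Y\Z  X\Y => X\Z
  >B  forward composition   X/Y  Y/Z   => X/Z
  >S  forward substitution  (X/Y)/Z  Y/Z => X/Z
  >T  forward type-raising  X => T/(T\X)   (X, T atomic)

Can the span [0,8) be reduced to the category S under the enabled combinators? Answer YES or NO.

YES

[0,8] S   >
  [0,1] S/(S\PP)   >T
    [0,1] "ate" : PP
  [1,8] S\PP   <B
    [1,6] N\PP   >
      [1,2] "that" : (N\PP)/(S/NP)
      [2,6] S/NP   <
        [2,3] "today" : N
        [3,6] (S/NP)\N   >
          [3,4] "some" : ((S/NP)\N)/S
          [4,6] S   >
            [4,5] S/(S\PP)   >T
              [4,5] "liked" : PP
            [5,6] "cat" : S\PP
    [6,8] S\N   <B
      [6,7] "chased" : PP\N
      [7,8] "here" : S\PP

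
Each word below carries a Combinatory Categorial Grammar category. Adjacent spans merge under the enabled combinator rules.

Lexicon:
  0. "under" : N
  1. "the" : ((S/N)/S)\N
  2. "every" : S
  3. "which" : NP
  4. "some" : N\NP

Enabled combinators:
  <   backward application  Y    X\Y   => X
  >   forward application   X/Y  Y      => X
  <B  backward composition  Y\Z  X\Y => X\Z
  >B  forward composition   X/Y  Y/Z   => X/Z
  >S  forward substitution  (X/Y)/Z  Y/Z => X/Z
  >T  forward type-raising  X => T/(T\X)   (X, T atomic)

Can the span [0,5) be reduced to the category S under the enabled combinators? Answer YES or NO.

[0,5] S   >
  [0,3] S/N   >
    [0,2] (S/N)/S   <
      [0,1] "under" : N
      [1,2] "the" : ((S/N)/S)\N
    [2,3] "every" : S
  [3,5] N   <
    [3,4] "which" : NP
    [4,5] "some" : N\NP

YES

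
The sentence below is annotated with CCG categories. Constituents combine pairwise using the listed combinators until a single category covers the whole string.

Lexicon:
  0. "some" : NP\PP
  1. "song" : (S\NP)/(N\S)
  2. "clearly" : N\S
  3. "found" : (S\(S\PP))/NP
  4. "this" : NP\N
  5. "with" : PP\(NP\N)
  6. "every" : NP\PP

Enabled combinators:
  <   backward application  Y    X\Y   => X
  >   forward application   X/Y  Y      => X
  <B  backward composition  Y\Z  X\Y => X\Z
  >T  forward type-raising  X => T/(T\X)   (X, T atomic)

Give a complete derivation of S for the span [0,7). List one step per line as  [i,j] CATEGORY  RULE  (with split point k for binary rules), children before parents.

[0,7] S   <
  [0,3] S\PP   <B
    [0,1] "some" : NP\PP
    [1,3] S\NP   >
      [1,2] "song" : (S\NP)/(N\S)
      [2,3] "clearly" : N\S
  [3,7] S\(S\PP)   >
    [3,4] "found" : (S\(S\PP))/NP
    [4,7] NP   <
      [4,6] PP   <
        [4,5] "this" : NP\N
        [5,6] "with" : PP\(NP\N)
      [6,7] "every" : NP\PP

[0,1] NP\PP  lex  "some"
[1,2] (S\NP)/(N\S)  lex  "song"
[2,3] N\S  lex  "clearly"
[1,3] S\NP  >  k=2
[0,3] S\PP  <B  k=1
[3,4] (S\(S\PP))/NP  lex  "found"
[4,5] NP\N  lex  "this"
[5,6] PP\(NP\N)  lex  "with"
[4,6] PP  <  k=5
[6,7] NP\PP  lex  "every"
[4,7] NP  <  k=6
[3,7] S\(S\PP)  >  k=4
[0,7] S  <  k=3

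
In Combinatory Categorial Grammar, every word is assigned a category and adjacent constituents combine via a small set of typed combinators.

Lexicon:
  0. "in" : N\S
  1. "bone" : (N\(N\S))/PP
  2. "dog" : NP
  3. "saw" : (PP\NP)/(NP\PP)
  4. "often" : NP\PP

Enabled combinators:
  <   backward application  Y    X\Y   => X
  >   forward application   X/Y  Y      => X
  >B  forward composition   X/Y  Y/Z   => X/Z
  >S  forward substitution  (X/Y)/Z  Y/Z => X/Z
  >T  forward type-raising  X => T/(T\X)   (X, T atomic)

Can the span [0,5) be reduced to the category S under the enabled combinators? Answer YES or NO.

NO

N\S (N\(N\S))/PP NP (PP\NP)/(NP\PP) NP\PP
CKY chart[0,5] = {N, N/(N\N), NP/(NP\N), PP/(PP\N), S/(S\N)}; S ∉ chart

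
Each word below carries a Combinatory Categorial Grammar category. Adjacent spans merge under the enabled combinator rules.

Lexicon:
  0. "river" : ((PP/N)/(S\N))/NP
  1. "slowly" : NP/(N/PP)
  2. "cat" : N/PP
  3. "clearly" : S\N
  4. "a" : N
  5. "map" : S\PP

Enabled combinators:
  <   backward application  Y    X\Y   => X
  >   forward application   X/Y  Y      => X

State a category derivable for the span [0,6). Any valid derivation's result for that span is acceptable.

[0,6] S   <
  [0,5] PP   >
    [0,4] PP/N   >
      [0,3] (PP/N)/(S\N)   >
        [0,1] "river" : ((PP/N)/(S\N))/NP
        [1,3] NP   >
          [1,2] "slowly" : NP/(N/PP)
          [2,3] "cat" : N/PP
      [3,4] "clearly" : S\N
    [4,5] "a" : N
  [5,6] "map" : S\PP

S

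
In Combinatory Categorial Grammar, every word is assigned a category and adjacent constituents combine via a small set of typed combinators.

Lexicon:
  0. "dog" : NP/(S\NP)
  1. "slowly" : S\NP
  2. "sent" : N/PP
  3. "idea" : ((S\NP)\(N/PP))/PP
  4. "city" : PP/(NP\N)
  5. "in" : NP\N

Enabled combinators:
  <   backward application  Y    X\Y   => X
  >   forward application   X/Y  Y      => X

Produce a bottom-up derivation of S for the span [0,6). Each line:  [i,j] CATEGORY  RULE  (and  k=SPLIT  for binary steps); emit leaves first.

[0,1] NP/(S\NP)  lex  "dog"
[1,2] S\NP  lex  "slowly"
[0,2] NP  >  k=1
[2,3] N/PP  lex  "sent"
[3,4] ((S\NP)\(N/PP))/PP  lex  "idea"
[4,5] PP/(NP\N)  lex  "city"
[5,6] NP\N  lex  "in"
[4,6] PP  >  k=5
[3,6] (S\NP)\(N/PP)  >  k=4
[2,6] S\NP  <  k=3
[0,6] S  <  k=2

[0,6] S   <
  [0,2] NP   >
    [0,1] "dog" : NP/(S\NP)
    [1,2] "slowly" : S\NP
  [2,6] S\NP   <
    [2,3] "sent" : N/PP
    [3,6] (S\NP)\(N/PP)   >
      [3,4] "idea" : ((S\NP)\(N/PP))/PP
      [4,6] PP   >
        [4,5] "city" : PP/(NP\N)
        [5,6] "in" : NP\N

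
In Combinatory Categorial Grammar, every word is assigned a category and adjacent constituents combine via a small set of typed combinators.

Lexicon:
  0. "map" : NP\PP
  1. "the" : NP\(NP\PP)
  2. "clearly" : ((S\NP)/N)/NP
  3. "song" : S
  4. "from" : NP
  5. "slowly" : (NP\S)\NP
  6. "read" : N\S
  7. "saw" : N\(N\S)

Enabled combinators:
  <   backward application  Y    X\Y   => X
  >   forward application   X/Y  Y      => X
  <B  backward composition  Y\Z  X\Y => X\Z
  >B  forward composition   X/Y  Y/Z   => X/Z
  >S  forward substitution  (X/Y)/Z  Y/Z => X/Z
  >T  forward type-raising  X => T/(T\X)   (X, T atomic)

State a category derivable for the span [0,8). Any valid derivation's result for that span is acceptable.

[0,8] S   <
  [0,2] NP   <
    [0,1] "map" : NP\PP
    [1,2] "the" : NP\(NP\PP)
  [2,8] S\NP   >
    [2,6] (S\NP)/N   >
      [2,3] "clearly" : ((S\NP)/N)/NP
      [3,6] NP   <
        [3,4] "song" : S
        [4,6] NP\S   <
          [4,5] "from" : NP
          [5,6] "slowly" : (NP\S)\NP
    [6,8] N   <
      [6,7] "read" : N\S
      [7,8] "saw" : N\(N\S)

S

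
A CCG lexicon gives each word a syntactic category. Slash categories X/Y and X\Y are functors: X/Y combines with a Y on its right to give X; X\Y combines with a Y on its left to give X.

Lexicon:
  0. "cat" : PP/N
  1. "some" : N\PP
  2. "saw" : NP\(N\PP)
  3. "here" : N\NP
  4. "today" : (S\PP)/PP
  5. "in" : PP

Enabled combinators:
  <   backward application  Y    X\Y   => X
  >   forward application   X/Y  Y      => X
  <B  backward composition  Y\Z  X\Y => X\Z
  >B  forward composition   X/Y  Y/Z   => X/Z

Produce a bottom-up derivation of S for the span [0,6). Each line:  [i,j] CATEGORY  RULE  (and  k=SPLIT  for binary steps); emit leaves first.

[0,1] PP/N  lex  "cat"
[1,2] N\PP  lex  "some"
[2,3] NP\(N\PP)  lex  "saw"
[1,3] NP  <  k=2
[3,4] N\NP  lex  "here"
[1,4] N  <  k=3
[0,4] PP  >  k=1
[4,5] (S\PP)/PP  lex  "today"
[5,6] PP  lex  "in"
[4,6] S\PP  >  k=5
[0,6] S  <  k=4

[0,6] S   <
  [0,4] PP   >
    [0,1] "cat" : PP/N
    [1,4] N   <
      [1,3] NP   <
        [1,2] "some" : N\PP
        [2,3] "saw" : NP\(N\PP)
      [3,4] "here" : N\NP
  [4,6] S\PP   >
    [4,5] "today" : (S\PP)/PP
    [5,6] "in" : PP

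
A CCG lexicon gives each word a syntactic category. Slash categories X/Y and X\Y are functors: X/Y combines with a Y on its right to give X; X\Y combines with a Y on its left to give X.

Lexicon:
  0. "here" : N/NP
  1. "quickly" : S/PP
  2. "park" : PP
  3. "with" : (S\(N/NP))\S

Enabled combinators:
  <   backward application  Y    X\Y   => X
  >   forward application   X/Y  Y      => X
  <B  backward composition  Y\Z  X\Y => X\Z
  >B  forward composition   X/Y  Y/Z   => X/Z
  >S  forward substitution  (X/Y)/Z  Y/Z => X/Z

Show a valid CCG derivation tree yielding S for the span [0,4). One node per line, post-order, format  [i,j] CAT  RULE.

[0,1] N/NP  lex  "here"
[1,2] S/PP  lex  "quickly"
[2,3] PP  lex  "park"
[1,3] S  >  k=2
[3,4] (S\(N/NP))\S  lex  "with"
[1,4] S\(N/NP)  <  k=3
[0,4] S  <  k=1

[0,4] S   <
  [0,1] "here" : N/NP
  [1,4] S\(N/NP)   <
    [1,3] S   >
      [1,2] "quickly" : S/PP
      [2,3] "park" : PP
    [3,4] "with" : (S\(N/NP))\S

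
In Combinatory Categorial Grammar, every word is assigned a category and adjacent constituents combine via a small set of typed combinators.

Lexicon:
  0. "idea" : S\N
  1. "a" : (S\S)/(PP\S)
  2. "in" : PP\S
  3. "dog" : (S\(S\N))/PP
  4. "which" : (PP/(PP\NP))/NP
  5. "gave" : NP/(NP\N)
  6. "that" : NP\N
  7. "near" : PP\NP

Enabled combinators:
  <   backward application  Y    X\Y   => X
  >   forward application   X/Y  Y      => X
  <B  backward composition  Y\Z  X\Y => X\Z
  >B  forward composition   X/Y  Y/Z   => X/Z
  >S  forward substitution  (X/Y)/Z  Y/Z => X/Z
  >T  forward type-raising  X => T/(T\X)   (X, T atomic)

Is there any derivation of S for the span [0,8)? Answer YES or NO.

YES

[0,8] S   <
  [0,3] S\N   <B
    [0,1] "idea" : S\N
    [1,3] S\S   >
      [1,2] "a" : (S\S)/(PP\S)
      [2,3] "in" : PP\S
  [3,8] S\(S\N)   >
    [3,4] "dog" : (S\(S\N))/PP
    [4,8] PP   >
      [4,7] PP/(PP\NP)   >
        [4,5] "which" : (PP/(PP\NP))/NP
        [5,7] NP   >
          [5,6] "gave" : NP/(NP\N)
          [6,7] "that" : NP\N
      [7,8] "near" : PP\NP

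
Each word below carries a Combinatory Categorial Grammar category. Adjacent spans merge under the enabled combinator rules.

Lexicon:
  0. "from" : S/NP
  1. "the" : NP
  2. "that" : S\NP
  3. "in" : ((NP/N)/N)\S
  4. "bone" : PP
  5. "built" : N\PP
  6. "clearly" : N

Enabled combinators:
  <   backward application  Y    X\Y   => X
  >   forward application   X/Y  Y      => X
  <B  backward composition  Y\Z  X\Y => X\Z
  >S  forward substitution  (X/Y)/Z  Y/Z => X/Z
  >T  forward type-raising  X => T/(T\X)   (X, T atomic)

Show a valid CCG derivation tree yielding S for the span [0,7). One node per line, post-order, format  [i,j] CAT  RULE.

[0,7] S   >
  [0,1] "from" : S/NP
  [1,7] NP   >
    [1,6] NP/N   >
      [1,4] (NP/N)/N   <
        [1,3] S   >
          [1,2] S/(S\NP)   >T
            [1,2] "the" : NP
          [2,3] "that" : S\NP
        [3,4] "in" : ((NP/N)/N)\S
      [4,6] N   <
        [4,5] "bone" : PP
        [5,6] "built" : N\PP
    [6,7] "clearly" : N

[0,1] S/NP  lex  "from"
[1,2] NP  lex  "the"
[1,2] S/(S\NP)  >T
[2,3] S\NP  lex  "that"
[1,3] S  >  k=2
[3,4] ((NP/N)/N)\S  lex  "in"
[1,4] (NP/N)/N  <  k=3
[4,5] PP  lex  "bone"
[5,6] N\PP  lex  "built"
[4,6] N  <  k=5
[1,6] NP/N  >  k=4
[6,7] N  lex  "clearly"
[1,7] NP  >  k=6
[0,7] S  >  k=1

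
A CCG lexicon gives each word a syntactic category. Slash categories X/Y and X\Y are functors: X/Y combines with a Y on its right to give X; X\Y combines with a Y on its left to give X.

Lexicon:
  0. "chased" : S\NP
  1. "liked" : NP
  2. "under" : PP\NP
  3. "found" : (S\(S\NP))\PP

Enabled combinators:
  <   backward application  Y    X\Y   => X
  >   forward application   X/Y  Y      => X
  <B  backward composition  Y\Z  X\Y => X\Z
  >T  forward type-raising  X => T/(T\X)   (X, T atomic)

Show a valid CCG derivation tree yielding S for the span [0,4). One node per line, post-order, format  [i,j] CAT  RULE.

[0,4] S   <
  [0,1] "chased" : S\NP
  [1,4] S\(S\NP)   <
    [1,3] PP   >
      [1,2] PP/(PP\NP)   >T
        [1,2] "liked" : NP
      [2,3] "under" : PP\NP
    [3,4] "found" : (S\(S\NP))\PP

[0,1] S\NP  lex  "chased"
[1,2] NP  lex  "liked"
[1,2] PP/(PP\NP)  >T
[2,3] PP\NP  lex  "under"
[1,3] PP  >  k=2
[3,4] (S\(S\NP))\PP  lex  "found"
[1,4] S\(S\NP)  <  k=3
[0,4] S  <  k=1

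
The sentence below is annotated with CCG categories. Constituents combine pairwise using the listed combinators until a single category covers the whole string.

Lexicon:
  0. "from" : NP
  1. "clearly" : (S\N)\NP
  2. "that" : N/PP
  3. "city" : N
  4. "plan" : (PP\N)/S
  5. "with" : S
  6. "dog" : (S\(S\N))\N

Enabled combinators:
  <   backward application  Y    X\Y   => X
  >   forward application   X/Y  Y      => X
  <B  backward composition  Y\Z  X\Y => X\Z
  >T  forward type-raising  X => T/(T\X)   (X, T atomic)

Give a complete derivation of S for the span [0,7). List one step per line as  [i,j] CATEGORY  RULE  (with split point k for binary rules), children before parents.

[0,7] S   <
  [0,2] S\N   <
    [0,1] "from" : NP
    [1,2] "clearly" : (S\N)\NP
  [2,7] S\(S\N)   <
    [2,6] N   >
      [2,3] "that" : N/PP
      [3,6] PP   <
        [3,4] "city" : N
        [4,6] PP\N   >
          [4,5] "plan" : (PP\N)/S
          [5,6] "with" : S
    [6,7] "dog" : (S\(S\N))\N

[0,1] NP  lex  "from"
[1,2] (S\N)\NP  lex  "clearly"
[0,2] S\N  <  k=1
[2,3] N/PP  lex  "that"
[3,4] N  lex  "city"
[4,5] (PP\N)/S  lex  "plan"
[5,6] S  lex  "with"
[4,6] PP\N  >  k=5
[3,6] PP  <  k=4
[2,6] N  >  k=3
[6,7] (S\(S\N))\N  lex  "dog"
[2,7] S\(S\N)  <  k=6
[0,7] S  <  k=2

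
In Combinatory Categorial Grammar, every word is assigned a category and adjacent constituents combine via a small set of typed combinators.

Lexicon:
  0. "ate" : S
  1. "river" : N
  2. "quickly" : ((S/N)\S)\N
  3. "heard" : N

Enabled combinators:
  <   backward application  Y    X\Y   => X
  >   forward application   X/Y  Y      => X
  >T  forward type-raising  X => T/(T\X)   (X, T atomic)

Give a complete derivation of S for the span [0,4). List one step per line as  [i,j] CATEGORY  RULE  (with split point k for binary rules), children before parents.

[0,1] S  lex  "ate"
[1,2] N  lex  "river"
[2,3] ((S/N)\S)\N  lex  "quickly"
[1,3] (S/N)\S  <  k=2
[0,3] S/N  <  k=1
[3,4] N  lex  "heard"
[0,4] S  >  k=3

[0,4] S   >
  [0,3] S/N   <
    [0,1] "ate" : S
    [1,3] (S/N)\S   <
      [1,2] "river" : N
      [2,3] "quickly" : ((S/N)\S)\N
  [3,4] "heard" : N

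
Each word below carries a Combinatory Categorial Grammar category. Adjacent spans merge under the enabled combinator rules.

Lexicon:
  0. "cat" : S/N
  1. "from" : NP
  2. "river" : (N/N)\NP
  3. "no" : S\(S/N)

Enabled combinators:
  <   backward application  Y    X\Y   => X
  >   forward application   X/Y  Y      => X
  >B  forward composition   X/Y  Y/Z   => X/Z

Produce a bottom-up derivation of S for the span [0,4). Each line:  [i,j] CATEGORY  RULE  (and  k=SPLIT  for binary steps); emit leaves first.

[0,4] S   <
  [0,3] S/N   >B
    [0,1] "cat" : S/N
    [1,3] N/N   <
      [1,2] "from" : NP
      [2,3] "river" : (N/N)\NP
  [3,4] "no" : S\(S/N)

[0,1] S/N  lex  "cat"
[1,2] NP  lex  "from"
[2,3] (N/N)\NP  lex  "river"
[1,3] N/N  <  k=2
[0,3] S/N  >B  k=1
[3,4] S\(S/N)  lex  "no"
[0,4] S  <  k=3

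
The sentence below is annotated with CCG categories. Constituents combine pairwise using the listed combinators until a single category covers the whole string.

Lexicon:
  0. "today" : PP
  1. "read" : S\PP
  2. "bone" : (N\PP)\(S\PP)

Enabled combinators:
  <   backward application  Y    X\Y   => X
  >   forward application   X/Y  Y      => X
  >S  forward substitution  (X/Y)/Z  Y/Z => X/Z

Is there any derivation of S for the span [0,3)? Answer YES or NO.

PP S\PP (N\PP)\(S\PP)
CKY chart[0,3] = {N}; S ∉ chart

NO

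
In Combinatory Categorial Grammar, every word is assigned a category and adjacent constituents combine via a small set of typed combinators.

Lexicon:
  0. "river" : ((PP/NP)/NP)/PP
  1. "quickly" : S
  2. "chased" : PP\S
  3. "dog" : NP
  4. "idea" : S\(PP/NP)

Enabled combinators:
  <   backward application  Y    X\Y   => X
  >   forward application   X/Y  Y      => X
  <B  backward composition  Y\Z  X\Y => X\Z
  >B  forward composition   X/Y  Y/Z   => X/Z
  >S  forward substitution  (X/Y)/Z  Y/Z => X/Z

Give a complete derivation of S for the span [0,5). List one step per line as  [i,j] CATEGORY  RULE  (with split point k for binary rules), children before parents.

[0,5] S   <
  [0,4] PP/NP   >
    [0,3] (PP/NP)/NP   >
      [0,1] "river" : ((PP/NP)/NP)/PP
      [1,3] PP   <
        [1,2] "quickly" : S
        [2,3] "chased" : PP\S
    [3,4] "dog" : NP
  [4,5] "idea" : S\(PP/NP)

[0,1] ((PP/NP)/NP)/PP  lex  "river"
[1,2] S  lex  "quickly"
[2,3] PP\S  lex  "chased"
[1,3] PP  <  k=2
[0,3] (PP/NP)/NP  >  k=1
[3,4] NP  lex  "dog"
[0,4] PP/NP  >  k=3
[4,5] S\(PP/NP)  lex  "idea"
[0,5] S  <  k=4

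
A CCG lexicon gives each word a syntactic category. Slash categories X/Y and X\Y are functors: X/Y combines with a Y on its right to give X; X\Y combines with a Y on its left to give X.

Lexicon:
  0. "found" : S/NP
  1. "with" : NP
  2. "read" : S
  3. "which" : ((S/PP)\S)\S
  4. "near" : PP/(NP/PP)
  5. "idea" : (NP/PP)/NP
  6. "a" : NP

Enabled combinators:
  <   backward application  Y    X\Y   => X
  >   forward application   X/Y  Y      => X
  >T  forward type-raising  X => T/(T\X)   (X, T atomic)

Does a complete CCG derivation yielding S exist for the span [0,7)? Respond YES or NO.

[0,7] S   >
  [0,4] S/PP   <
    [0,2] S   >
      [0,1] "found" : S/NP
      [1,2] "with" : NP
    [2,4] (S/PP)\S   <
      [2,3] "read" : S
      [3,4] "which" : ((S/PP)\S)\S
  [4,7] PP   >
    [4,5] "near" : PP/(NP/PP)
    [5,7] NP/PP   >
      [5,6] "idea" : (NP/PP)/NP
      [6,7] "a" : NP

YES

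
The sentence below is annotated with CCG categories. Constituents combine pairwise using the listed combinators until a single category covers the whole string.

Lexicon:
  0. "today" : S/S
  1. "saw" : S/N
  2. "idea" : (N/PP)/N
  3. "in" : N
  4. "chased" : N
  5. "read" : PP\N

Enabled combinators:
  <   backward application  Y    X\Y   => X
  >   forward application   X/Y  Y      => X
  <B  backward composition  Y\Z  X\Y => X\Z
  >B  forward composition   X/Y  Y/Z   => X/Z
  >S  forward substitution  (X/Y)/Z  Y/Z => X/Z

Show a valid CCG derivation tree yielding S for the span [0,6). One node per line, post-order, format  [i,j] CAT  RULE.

[0,6] S   >
  [0,2] S/N   >B
    [0,1] "today" : S/S
    [1,2] "saw" : S/N
  [2,6] N   >
    [2,4] N/PP   >
      [2,3] "idea" : (N/PP)/N
      [3,4] "in" : N
    [4,6] PP   <
      [4,5] "chased" : N
      [5,6] "read" : PP\N

[0,1] S/S  lex  "today"
[1,2] S/N  lex  "saw"
[0,2] S/N  >B  k=1
[2,3] (N/PP)/N  lex  "idea"
[3,4] N  lex  "in"
[2,4] N/PP  >  k=3
[4,5] N  lex  "chased"
[5,6] PP\N  lex  "read"
[4,6] PP  <  k=5
[2,6] N  >  k=4
[0,6] S  >  k=2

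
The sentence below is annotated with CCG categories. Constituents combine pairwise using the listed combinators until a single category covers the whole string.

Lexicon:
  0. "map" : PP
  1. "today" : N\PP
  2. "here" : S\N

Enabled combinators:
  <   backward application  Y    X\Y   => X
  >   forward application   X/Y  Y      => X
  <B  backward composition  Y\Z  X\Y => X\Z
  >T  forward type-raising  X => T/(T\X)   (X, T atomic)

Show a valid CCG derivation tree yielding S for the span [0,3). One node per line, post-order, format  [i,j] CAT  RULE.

[0,3] S   <
  [0,2] N   <
    [0,1] "map" : PP
    [1,2] "today" : N\PP
  [2,3] "here" : S\N

[0,1] PP  lex  "map"
[1,2] N\PP  lex  "today"
[0,2] N  <  k=1
[2,3] S\N  lex  "here"
[0,3] S  <  k=2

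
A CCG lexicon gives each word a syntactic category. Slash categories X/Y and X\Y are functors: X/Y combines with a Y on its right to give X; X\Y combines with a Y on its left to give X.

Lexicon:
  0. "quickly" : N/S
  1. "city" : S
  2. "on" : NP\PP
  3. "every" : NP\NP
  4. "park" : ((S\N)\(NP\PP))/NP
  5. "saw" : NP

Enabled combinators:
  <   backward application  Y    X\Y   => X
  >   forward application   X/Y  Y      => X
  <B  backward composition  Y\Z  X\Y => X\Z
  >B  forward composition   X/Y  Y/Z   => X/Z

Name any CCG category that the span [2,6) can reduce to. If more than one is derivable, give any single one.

[0,6] S   <
  [0,2] N   >
    [0,1] "quickly" : N/S
    [1,2] "city" : S
  [2,6] S\N   <
    [2,4] NP\PP   <B
      [2,3] "on" : NP\PP
      [3,4] "every" : NP\NP
    [4,6] (S\N)\(NP\PP)   >
      [4,5] "park" : ((S\N)\(NP\PP))/NP
      [5,6] "saw" : NP

S\N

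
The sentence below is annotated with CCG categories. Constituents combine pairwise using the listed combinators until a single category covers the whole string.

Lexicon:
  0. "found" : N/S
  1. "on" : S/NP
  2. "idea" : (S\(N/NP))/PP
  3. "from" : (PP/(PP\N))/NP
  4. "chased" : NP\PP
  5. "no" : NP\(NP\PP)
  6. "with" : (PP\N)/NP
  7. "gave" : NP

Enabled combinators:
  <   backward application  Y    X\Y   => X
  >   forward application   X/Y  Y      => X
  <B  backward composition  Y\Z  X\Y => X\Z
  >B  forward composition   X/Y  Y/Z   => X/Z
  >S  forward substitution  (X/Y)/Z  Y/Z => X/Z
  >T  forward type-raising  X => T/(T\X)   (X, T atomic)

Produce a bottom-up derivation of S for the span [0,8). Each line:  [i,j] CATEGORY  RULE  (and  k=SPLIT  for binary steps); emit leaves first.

[0,1] N/S  lex  "found"
[1,2] S/NP  lex  "on"
[0,2] N/NP  >B  k=1
[2,3] (S\(N/NP))/PP  lex  "idea"
[3,4] (PP/(PP\N))/NP  lex  "from"
[4,5] NP\PP  lex  "chased"
[5,6] NP\(NP\PP)  lex  "no"
[4,6] NP  <  k=5
[3,6] PP/(PP\N)  >  k=4
[6,7] (PP\N)/NP  lex  "with"
[7,8] NP  lex  "gave"
[6,8] PP\N  >  k=7
[3,8] PP  >  k=6
[2,8] S\(N/NP)  >  k=3
[0,8] S  <  k=2

[0,8] S   <
  [0,2] N/NP   >B
    [0,1] "found" : N/S
    [1,2] "on" : S/NP
  [2,8] S\(N/NP)   >
    [2,3] "idea" : (S\(N/NP))/PP
    [3,8] PP   >
      [3,6] PP/(PP\N)   >
        [3,4] "from" : (PP/(PP\N))/NP
        [4,6] NP   <
          [4,5] "chased" : NP\PP
          [5,6] "no" : NP\(NP\PP)
      [6,8] PP\N   >
        [6,7] "with" : (PP\N)/NP
        [7,8] "gave" : NP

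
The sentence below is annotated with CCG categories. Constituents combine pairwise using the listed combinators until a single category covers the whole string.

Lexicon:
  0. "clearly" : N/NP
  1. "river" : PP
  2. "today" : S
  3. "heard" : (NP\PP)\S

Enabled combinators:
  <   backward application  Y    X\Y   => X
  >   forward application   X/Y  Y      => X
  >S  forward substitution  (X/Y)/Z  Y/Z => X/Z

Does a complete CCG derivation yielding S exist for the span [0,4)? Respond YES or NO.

N/NP PP S (NP\PP)\S
CKY chart[0,4] = {N}; S ∉ chart

NO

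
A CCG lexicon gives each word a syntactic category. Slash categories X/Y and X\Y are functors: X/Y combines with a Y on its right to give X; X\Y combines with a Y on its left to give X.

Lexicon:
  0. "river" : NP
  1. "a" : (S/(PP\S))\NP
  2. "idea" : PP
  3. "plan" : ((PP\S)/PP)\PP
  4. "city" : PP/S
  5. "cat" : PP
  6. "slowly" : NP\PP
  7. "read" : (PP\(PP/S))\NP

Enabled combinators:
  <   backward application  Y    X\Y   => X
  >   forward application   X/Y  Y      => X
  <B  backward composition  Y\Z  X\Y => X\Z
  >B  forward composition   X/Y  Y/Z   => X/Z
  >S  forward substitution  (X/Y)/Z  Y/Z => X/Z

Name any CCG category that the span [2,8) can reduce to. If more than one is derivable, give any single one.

[0,8] S   >
  [0,2] S/(PP\S)   <
    [0,1] "river" : NP
    [1,2] "a" : (S/(PP\S))\NP
  [2,8] PP\S   >
    [2,4] (PP\S)/PP   <
      [2,3] "idea" : PP
      [3,4] "plan" : ((PP\S)/PP)\PP
    [4,8] PP   <
      [4,5] "city" : PP/S
      [5,8] PP\(PP/S)   <
        [5,7] NP   <
          [5,6] "cat" : PP
          [6,7] "slowly" : NP\PP
        [7,8] "read" : (PP\(PP/S))\NP

PP\S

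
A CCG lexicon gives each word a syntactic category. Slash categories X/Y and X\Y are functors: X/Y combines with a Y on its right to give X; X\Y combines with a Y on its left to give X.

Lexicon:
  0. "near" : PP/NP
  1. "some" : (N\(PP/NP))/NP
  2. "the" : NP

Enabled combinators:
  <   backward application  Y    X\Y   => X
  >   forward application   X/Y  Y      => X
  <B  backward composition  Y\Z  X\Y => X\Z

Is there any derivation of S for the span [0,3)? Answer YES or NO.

NO

PP/NP (N\(PP/NP))/NP NP
CKY chart[0,3] = {N}; S ∉ chart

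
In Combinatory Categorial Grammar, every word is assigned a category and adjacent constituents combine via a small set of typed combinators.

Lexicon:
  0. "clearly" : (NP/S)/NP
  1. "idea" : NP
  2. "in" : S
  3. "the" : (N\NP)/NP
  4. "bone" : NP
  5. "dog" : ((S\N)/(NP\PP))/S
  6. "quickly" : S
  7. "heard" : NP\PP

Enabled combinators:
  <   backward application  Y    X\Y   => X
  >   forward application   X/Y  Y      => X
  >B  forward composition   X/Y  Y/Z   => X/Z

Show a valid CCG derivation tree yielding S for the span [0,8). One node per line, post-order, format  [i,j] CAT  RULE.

[0,8] S   <
  [0,5] N   <
    [0,3] NP   >
      [0,2] NP/S   >
        [0,1] "clearly" : (NP/S)/NP
        [1,2] "idea" : NP
      [2,3] "in" : S
    [3,5] N\NP   >
      [3,4] "the" : (N\NP)/NP
      [4,5] "bone" : NP
  [5,8] S\N   >
    [5,7] (S\N)/(NP\PP)   >
      [5,6] "dog" : ((S\N)/(NP\PP))/S
      [6,7] "quickly" : S
    [7,8] "heard" : NP\PP

[0,1] (NP/S)/NP  lex  "clearly"
[1,2] NP  lex  "idea"
[0,2] NP/S  >  k=1
[2,3] S  lex  "in"
[0,3] NP  >  k=2
[3,4] (N\NP)/NP  lex  "the"
[4,5] NP  lex  "bone"
[3,5] N\NP  >  k=4
[0,5] N  <  k=3
[5,6] ((S\N)/(NP\PP))/S  lex  "dog"
[6,7] S  lex  "quickly"
[5,7] (S\N)/(NP\PP)  >  k=6
[7,8] NP\PP  lex  "heard"
[5,8] S\N  >  k=7
[0,8] S  <  k=5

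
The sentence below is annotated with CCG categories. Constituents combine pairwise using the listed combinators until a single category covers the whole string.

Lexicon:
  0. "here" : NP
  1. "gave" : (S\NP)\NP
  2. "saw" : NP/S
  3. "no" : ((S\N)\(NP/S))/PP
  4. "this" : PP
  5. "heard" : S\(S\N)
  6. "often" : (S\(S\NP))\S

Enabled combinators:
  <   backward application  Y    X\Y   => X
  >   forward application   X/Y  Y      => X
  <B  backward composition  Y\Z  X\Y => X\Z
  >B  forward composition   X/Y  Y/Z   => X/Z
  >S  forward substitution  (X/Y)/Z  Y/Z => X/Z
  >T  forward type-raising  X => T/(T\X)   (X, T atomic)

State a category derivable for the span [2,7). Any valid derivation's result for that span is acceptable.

S\(S\NP)

[0,7] S   <
  [0,2] S\NP   <
    [0,1] "here" : NP
    [1,2] "gave" : (S\NP)\NP
  [2,7] S\(S\NP)   <
    [2,6] S   <
      [2,5] S\N   <
        [2,3] "saw" : NP/S
        [3,5] (S\N)\(NP/S)   >
          [3,4] "no" : ((S\N)\(NP/S))/PP
          [4,5] "this" : PP
      [5,6] "heard" : S\(S\N)
    [6,7] "often" : (S\(S\NP))\S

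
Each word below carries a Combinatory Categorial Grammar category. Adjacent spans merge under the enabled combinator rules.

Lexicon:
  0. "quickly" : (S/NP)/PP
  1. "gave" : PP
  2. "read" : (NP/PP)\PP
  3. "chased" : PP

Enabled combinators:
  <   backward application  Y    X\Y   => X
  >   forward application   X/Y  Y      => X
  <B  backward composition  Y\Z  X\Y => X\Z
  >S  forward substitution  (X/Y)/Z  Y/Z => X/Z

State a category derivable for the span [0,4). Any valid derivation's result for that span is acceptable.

[0,4] S   >
  [0,3] S/PP   >S
    [0,1] "quickly" : (S/NP)/PP
    [1,3] NP/PP   <
      [1,2] "gave" : PP
      [2,3] "read" : (NP/PP)\PP
  [3,4] "chased" : PP

S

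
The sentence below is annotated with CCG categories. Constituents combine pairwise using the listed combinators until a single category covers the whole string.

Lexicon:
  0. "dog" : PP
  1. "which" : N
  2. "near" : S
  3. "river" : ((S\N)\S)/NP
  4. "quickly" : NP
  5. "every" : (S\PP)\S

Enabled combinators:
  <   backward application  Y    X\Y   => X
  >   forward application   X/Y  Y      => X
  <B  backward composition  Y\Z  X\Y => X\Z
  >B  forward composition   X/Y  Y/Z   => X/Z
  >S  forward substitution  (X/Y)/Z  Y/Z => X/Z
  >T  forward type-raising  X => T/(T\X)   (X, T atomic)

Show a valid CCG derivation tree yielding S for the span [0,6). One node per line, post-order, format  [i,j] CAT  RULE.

[0,1] PP  lex  "dog"
[0,1] S/(S\PP)  >T
[1,2] N  lex  "which"
[1,2] S/(S\N)  >T
[2,3] S  lex  "near"
[3,4] ((S\N)\S)/NP  lex  "river"
[4,5] NP  lex  "quickly"
[3,5] (S\N)\S  >  k=4
[2,5] S\N  <  k=3
[1,5] S  >  k=2
[5,6] (S\PP)\S  lex  "every"
[1,6] S\PP  <  k=5
[0,6] S  >  k=1

[0,6] S   >
  [0,1] S/(S\PP)   >T
    [0,1] "dog" : PP
  [1,6] S\PP   <
    [1,5] S   >
      [1,2] S/(S\N)   >T
        [1,2] "which" : N
      [2,5] S\N   <
        [2,3] "near" : S
        [3,5] (S\N)\S   >
          [3,4] "river" : ((S\N)\S)/NP
          [4,5] "quickly" : NP
    [5,6] "every" : (S\PP)\S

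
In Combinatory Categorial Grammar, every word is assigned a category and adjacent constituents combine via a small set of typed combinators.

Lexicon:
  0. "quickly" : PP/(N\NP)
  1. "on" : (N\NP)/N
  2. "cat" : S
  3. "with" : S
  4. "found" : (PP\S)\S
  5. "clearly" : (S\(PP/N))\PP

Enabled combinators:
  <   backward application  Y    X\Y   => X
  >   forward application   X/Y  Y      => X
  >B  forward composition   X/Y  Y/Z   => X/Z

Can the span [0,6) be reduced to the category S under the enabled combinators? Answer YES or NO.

YES

[0,6] S   <
  [0,2] PP/N   >B
    [0,1] "quickly" : PP/(N\NP)
    [1,2] "on" : (N\NP)/N
  [2,6] S\(PP/N)   <
    [2,5] PP   <
      [2,3] "cat" : S
      [3,5] PP\S   <
        [3,4] "with" : S
        [4,5] "found" : (PP\S)\S
    [5,6] "clearly" : (S\(PP/N))\PP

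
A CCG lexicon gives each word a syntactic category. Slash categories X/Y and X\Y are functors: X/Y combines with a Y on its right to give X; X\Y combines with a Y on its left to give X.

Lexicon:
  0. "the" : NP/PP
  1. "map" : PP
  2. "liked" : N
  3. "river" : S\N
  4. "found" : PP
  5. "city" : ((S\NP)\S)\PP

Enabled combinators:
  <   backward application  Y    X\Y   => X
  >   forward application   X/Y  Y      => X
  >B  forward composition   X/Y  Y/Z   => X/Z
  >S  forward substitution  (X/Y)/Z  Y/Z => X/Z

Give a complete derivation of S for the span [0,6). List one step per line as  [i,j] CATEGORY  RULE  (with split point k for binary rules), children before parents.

[0,1] NP/PP  lex  "the"
[1,2] PP  lex  "map"
[0,2] NP  >  k=1
[2,3] N  lex  "liked"
[3,4] S\N  lex  "river"
[2,4] S  <  k=3
[4,5] PP  lex  "found"
[5,6] ((S\NP)\S)\PP  lex  "city"
[4,6] (S\NP)\S  <  k=5
[2,6] S\NP  <  k=4
[0,6] S  <  k=2

[0,6] S   <
  [0,2] NP   >
    [0,1] "the" : NP/PP
    [1,2] "map" : PP
  [2,6] S\NP   <
    [2,4] S   <
      [2,3] "liked" : N
      [3,4] "river" : S\N
    [4,6] (S\NP)\S   <
      [4,5] "found" : PP
      [5,6] "city" : ((S\NP)\S)\PP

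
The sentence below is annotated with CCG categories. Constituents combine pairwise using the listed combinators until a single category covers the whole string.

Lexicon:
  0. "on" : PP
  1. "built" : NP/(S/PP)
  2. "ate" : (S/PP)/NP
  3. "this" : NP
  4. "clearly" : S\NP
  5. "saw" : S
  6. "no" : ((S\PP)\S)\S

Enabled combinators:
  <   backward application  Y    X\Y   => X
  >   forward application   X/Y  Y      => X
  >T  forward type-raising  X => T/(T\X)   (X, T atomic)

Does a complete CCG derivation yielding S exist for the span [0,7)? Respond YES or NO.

[0,7] S   <
  [0,1] "on" : PP
  [1,7] S\PP   <
    [1,5] S   <
      [1,4] NP   >
        [1,2] "built" : NP/(S/PP)
        [2,4] S/PP   >
          [2,3] "ate" : (S/PP)/NP
          [3,4] "this" : NP
      [4,5] "clearly" : S\NP
    [5,7] (S\PP)\S   <
      [5,6] "saw" : S
      [6,7] "no" : ((S\PP)\S)\S

YES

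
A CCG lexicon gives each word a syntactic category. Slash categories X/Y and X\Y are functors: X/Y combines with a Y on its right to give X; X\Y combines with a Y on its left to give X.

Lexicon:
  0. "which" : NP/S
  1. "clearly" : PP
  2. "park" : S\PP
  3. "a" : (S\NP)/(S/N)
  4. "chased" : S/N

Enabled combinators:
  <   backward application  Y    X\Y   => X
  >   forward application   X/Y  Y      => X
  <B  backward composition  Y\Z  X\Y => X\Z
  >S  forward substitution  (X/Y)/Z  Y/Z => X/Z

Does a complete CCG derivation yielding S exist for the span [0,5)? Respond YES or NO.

[0,5] S   <
  [0,3] NP   >
    [0,1] "which" : NP/S
    [1,3] S   <
      [1,2] "clearly" : PP
      [2,3] "park" : S\PP
  [3,5] S\NP   >
    [3,4] "a" : (S\NP)/(S/N)
    [4,5] "chased" : S/N

YES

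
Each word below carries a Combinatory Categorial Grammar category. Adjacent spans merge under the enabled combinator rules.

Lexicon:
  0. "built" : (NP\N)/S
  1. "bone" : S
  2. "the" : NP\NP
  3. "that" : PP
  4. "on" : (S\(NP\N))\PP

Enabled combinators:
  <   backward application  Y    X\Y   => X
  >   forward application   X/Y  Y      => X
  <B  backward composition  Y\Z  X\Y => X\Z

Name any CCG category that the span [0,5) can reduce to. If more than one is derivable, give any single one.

[0,5] S   <
  [0,3] NP\N   <B
    [0,2] NP\N   >
      [0,1] "built" : (NP\N)/S
      [1,2] "bone" : S
    [2,3] "the" : NP\NP
  [3,5] S\(NP\N)   <
    [3,4] "that" : PP
    [4,5] "on" : (S\(NP\N))\PP

S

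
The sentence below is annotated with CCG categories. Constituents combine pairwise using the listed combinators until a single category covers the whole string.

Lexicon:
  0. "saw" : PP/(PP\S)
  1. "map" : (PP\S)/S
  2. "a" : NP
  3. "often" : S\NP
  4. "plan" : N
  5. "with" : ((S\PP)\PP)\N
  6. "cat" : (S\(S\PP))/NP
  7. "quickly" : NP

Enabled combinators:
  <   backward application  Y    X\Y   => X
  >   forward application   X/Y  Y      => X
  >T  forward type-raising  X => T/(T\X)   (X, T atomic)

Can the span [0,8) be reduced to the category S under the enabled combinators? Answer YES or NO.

YES

[0,8] S   <
  [0,6] S\PP   <
    [0,4] PP   >
      [0,1] "saw" : PP/(PP\S)
      [1,4] PP\S   >
        [1,2] "map" : (PP\S)/S
        [2,4] S   <
          [2,3] "a" : NP
          [3,4] "often" : S\NP
    [4,6] (S\PP)\PP   <
      [4,5] "plan" : N
      [5,6] "with" : ((S\PP)\PP)\N
  [6,8] S\(S\PP)   >
    [6,7] "cat" : (S\(S\PP))/NP
    [7,8] "quickly" : NP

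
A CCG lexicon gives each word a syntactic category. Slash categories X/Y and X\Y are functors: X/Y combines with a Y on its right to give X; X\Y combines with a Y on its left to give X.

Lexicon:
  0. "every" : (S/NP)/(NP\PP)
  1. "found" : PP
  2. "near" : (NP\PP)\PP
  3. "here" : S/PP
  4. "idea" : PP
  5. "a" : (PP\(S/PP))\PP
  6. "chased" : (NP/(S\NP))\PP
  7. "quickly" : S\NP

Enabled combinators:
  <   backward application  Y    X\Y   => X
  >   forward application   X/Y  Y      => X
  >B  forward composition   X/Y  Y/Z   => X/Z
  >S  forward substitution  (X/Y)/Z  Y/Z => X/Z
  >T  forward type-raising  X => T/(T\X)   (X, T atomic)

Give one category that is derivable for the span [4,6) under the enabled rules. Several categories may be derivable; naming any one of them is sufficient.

PP\(S/PP)

[0,8] S   >
  [0,3] S/NP   >
    [0,1] "every" : (S/NP)/(NP\PP)
    [1,3] NP\PP   <
      [1,2] "found" : PP
      [2,3] "near" : (NP\PP)\PP
  [3,8] NP   >
    [3,7] NP/(S\NP)   <
      [3,6] PP   <
        [3,4] "here" : S/PP
        [4,6] PP\(S/PP)   <
          [4,5] "idea" : PP
          [5,6] "a" : (PP\(S/PP))\PP
      [6,7] "chased" : (NP/(S\NP))\PP
    [7,8] "quickly" : S\NP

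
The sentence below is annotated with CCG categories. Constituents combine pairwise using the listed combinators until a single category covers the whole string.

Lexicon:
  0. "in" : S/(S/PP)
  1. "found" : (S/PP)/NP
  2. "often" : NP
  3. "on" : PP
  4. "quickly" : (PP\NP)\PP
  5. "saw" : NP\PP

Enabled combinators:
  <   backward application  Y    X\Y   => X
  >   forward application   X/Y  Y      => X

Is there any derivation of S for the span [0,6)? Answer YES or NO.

[0,6] S   >
  [0,1] "in" : S/(S/PP)
  [1,6] S/PP   >
    [1,2] "found" : (S/PP)/NP
    [2,6] NP   <
      [2,5] PP   <
        [2,3] "often" : NP
        [3,5] PP\NP   <
          [3,4] "on" : PP
          [4,5] "quickly" : (PP\NP)\PP
      [5,6] "saw" : NP\PP

YES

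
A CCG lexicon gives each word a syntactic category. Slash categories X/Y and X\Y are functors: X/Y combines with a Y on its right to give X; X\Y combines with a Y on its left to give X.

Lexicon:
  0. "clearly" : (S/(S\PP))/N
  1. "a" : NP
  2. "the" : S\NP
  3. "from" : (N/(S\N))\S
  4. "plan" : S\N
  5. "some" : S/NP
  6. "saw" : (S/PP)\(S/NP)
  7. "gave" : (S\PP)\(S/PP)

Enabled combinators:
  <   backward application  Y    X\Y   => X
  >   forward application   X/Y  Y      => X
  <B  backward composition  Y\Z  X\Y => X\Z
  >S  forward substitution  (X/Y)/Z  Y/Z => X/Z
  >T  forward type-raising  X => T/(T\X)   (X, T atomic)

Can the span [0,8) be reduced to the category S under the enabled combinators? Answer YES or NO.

[0,8] S   >
  [0,5] S/(S\PP)   >
    [0,1] "clearly" : (S/(S\PP))/N
    [1,5] N   >
      [1,4] N/(S\N)   <
        [1,3] S   <
          [1,2] "a" : NP
          [2,3] "the" : S\NP
        [3,4] "from" : (N/(S\N))\S
      [4,5] "plan" : S\N
  [5,8] S\PP   <
    [5,7] S/PP   <
      [5,6] "some" : S/NP
      [6,7] "saw" : (S/PP)\(S/NP)
    [7,8] "gave" : (S\PP)\(S/PP)

YES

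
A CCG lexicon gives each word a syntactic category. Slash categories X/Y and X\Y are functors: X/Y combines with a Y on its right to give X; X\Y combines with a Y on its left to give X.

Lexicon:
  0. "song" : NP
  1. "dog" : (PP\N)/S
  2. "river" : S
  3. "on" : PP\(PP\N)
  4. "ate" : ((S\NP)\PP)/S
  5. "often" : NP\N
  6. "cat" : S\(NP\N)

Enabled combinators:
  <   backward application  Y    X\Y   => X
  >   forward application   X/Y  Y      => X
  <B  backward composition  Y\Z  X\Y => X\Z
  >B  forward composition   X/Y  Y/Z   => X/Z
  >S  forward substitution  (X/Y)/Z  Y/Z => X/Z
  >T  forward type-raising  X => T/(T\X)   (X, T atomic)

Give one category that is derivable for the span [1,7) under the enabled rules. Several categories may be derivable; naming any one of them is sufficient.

S\NP

[0,7] S   >
  [0,1] S/(S\NP)   >T
    [0,1] "song" : NP
  [1,7] S\NP   <
    [1,4] PP   <
      [1,3] PP\N   >
        [1,2] "dog" : (PP\N)/S
        [2,3] "river" : S
      [3,4] "on" : PP\(PP\N)
    [4,7] (S\NP)\PP   >
      [4,5] "ate" : ((S\NP)\PP)/S
      [5,7] S   <
        [5,6] "often" : NP\N
        [6,7] "cat" : S\(NP\N)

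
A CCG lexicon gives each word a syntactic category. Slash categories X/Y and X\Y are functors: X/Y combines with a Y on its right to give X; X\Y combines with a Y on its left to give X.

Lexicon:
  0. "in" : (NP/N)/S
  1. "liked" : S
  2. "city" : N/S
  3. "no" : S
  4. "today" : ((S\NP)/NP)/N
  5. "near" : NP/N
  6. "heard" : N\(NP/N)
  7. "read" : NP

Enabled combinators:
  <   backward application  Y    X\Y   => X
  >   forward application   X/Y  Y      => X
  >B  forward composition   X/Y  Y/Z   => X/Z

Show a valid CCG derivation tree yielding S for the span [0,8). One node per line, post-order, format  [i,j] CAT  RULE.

[0,8] S   <
  [0,4] NP   >
    [0,2] NP/N   >
      [0,1] "in" : (NP/N)/S
      [1,2] "liked" : S
    [2,4] N   >
      [2,3] "city" : N/S
      [3,4] "no" : S
  [4,8] S\NP   >
    [4,7] (S\NP)/NP   >
      [4,5] "today" : ((S\NP)/NP)/N
      [5,7] N   <
        [5,6] "near" : NP/N
        [6,7] "heard" : N\(NP/N)
    [7,8] "read" : NP

[0,1] (NP/N)/S  lex  "in"
[1,2] S  lex  "liked"
[0,2] NP/N  >  k=1
[2,3] N/S  lex  "city"
[3,4] S  lex  "no"
[2,4] N  >  k=3
[0,4] NP  >  k=2
[4,5] ((S\NP)/NP)/N  lex  "today"
[5,6] NP/N  lex  "near"
[6,7] N\(NP/N)  lex  "heard"
[5,7] N  <  k=6
[4,7] (S\NP)/NP  >  k=5
[7,8] NP  lex  "read"
[4,8] S\NP  >  k=7
[0,8] S  <  k=4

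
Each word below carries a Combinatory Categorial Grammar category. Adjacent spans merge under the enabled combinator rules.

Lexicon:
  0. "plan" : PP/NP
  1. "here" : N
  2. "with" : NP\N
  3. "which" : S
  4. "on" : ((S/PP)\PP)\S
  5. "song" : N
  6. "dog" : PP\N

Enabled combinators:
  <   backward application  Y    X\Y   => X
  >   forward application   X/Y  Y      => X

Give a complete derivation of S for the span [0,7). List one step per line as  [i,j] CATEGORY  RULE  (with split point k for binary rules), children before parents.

[0,1] PP/NP  lex  "plan"
[1,2] N  lex  "here"
[2,3] NP\N  lex  "with"
[1,3] NP  <  k=2
[0,3] PP  >  k=1
[3,4] S  lex  "which"
[4,5] ((S/PP)\PP)\S  lex  "on"
[3,5] (S/PP)\PP  <  k=4
[0,5] S/PP  <  k=3
[5,6] N  lex  "song"
[6,7] PP\N  lex  "dog"
[5,7] PP  <  k=6
[0,7] S  >  k=5

[0,7] S   >
  [0,5] S/PP   <
    [0,3] PP   >
      [0,1] "plan" : PP/NP
      [1,3] NP   <
        [1,2] "here" : N
        [2,3] "with" : NP\N
    [3,5] (S/PP)\PP   <
      [3,4] "which" : S
      [4,5] "on" : ((S/PP)\PP)\S
  [5,7] PP   <
    [5,6] "song" : N
    [6,7] "dog" : PP\N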